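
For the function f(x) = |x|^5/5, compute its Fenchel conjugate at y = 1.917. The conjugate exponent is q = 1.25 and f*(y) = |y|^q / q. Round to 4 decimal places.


The conjugate exponent q satisfies 1/p + 1/q = 1.
p = 5, so q = 5/(5 - 1) = 1.25
|y|^q = 1.917^1.25 = 2.2557
f*(1.917) = 2.2557 / 1.25 = 1.8045


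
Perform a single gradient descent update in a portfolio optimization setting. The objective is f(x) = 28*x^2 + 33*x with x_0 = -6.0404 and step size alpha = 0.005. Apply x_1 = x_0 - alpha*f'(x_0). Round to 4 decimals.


We compute the gradient at x_0 and apply the update.
f'(x) = 56*x + 33
f'(-6.0404) = 56*-6.0404 + 33 = -305.2624
x_1 = -6.0404 - 0.005*-305.2624 = -4.5141


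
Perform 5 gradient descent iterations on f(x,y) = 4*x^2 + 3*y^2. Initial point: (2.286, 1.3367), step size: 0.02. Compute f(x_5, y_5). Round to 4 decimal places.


Gradient descent on f(x,y) = 4*x^2 + 3*y^2.
Starting point: (2.286, 1.3367), alpha = 0.02
Step 1: grad_x = 2*4*2.286 = 18.288, grad_y = 2*3*1.3367 = 8.0202
  x_1 = 2.286 - 0.02*18.288 = 1.9202
  y_1 = 1.3367 - 0.02*8.0202 = 1.1763
Step 2: grad_x = 2*4*1.9202 = 15.3619, grad_y = 2*3*1.1763 = 7.0578
  x_2 = 1.9202 - 0.02*15.3619 = 1.613
  y_2 = 1.1763 - 0.02*7.0578 = 1.0351
Step 3: grad_x = 2*4*1.613 = 12.904, grad_y = 2*3*1.0351 = 6.2108
  x_3 = 1.613 - 0.02*12.904 = 1.3549
  y_3 = 1.0351 - 0.02*6.2108 = 0.9109
Step 4: grad_x = 2*4*1.3549 = 10.8394, grad_y = 2*3*0.9109 = 5.4655
  x_4 = 1.3549 - 0.02*10.8394 = 1.1381
  y_4 = 0.9109 - 0.02*5.4655 = 0.8016
Step 5: grad_x = 2*4*1.1381 = 9.1051, grad_y = 2*3*0.8016 = 4.8097
  x_5 = 1.1381 - 0.02*9.1051 = 0.956
  y_5 = 0.8016 - 0.02*4.8097 = 0.7054
f(0.956, 0.7054) = 4*0.956^2 + 3*0.7054^2 = 5.1488


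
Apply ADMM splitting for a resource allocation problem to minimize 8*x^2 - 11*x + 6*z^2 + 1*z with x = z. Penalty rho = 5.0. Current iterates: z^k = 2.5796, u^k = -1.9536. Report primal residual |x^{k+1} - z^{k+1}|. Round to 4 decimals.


ADMM iteration with rho = 5.0, z^k = 2.5796, u^k = -1.9536
Step 1: x-update.
Minimize 8*x^2 - 11*x + (5.0/2)*(x - 2.5796 - 1.9536)^2
FOC: (2*8 + 5.0)*x = 11 + 5.0*(2.5796 + 1.9536)
x^{k+1} = 1.6031
Step 2: z-update.
Minimize 6*z^2 + 1*z + (5.0/2)*(1.6031 - z - 1.9536)^2
FOC: (2*6 + 5.0)*z = -1 + 5.0*(1.6031 - 1.9536)
z^{k+1} = -0.1619
Step 3: u-update.
u^{k+1} = -1.9536 + 1.6031 + 0.1619 = -0.1886
Step 4: Primal residual = |1.6031 + 0.1619| = 1.765


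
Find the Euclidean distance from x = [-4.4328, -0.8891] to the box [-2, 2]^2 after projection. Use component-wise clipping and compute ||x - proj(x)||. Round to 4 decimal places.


Project each component onto [-2, 2].
clip(-4.4328) = -2.0, clip(-0.8891) = -0.8891
Projection = [-2.0, -0.8891]
Squared diffs: [5.9185, 0.0]
Distance = sqrt(5.9185) = 2.4328


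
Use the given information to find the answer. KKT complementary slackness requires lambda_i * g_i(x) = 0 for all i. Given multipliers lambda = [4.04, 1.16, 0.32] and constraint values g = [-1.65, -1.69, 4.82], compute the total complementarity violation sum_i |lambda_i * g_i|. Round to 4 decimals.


KKT complementary slackness check:
lambda_1 * g_1 = 4.04 * -1.65 = -6.666
lambda_2 * g_2 = 1.16 * -1.69 = -1.9604
lambda_3 * g_3 = 0.32 * 4.82 = 1.5424
Total violation = 6.666 + 1.9604 + 1.5424 = 10.1688


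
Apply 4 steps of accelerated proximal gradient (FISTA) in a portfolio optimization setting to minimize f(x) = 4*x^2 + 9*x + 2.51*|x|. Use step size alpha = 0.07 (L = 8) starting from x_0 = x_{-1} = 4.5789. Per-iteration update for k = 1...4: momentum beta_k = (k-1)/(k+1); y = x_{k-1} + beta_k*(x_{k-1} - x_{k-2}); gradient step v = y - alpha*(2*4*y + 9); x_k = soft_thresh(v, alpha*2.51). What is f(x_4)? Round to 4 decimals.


FISTA on f(x) = 4*x^2 + 9*x + 2.51*|x|
L = 8, alpha = 0.07
Iteration 1: beta = 0.0, y = 4.5789 + 0.0*(4.5789 - 4.5789) = 4.5789
  grad(y) = 45.6312, v = y - alpha*grad = 1.3847
  prox(v) = soft_thresh(1.3847, 0.1757) = 1.209
Iteration 2: beta = 0.3333, y = 1.209 + 0.3333*(1.209 - 4.5789) = 0.0857
  grad(y) = 9.6858, v = y - alpha*grad = -0.5923
  prox(v) = soft_thresh(-0.5923, 0.1757) = -0.4166
Iteration 3: beta = 0.5, y = -0.4166 + 0.5*(-0.4166 - 1.209) = -1.2294
  grad(y) = -0.8351, v = y - alpha*grad = -1.1709
  prox(v) = soft_thresh(-1.1709, 0.1757) = -0.9952
Iteration 4: beta = 0.6, y = -0.9952 + 0.6*(-0.9952 + 0.4166) = -1.3424
  grad(y) = -1.7393, v = y - alpha*grad = -1.2207
  prox(v) = soft_thresh(-1.2207, 0.1757) = -1.045
f(x_4) = 4*(-1.045)^2 + 9*(-1.045) + 2.51*|-1.045| = -2.414


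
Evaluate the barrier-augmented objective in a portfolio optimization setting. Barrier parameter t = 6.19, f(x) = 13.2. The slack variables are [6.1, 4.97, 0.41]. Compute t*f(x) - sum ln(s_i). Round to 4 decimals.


Step 1: Compute log-barrier.
ln values: [1.8083, 1.6034, -0.8916]
phi = -(1.8083 + 1.6034 - 0.8916) = -2.5201
Step 2: Compute augmented objective.
t*f(x) = 6.19*13.2 = 81.708
Total = 81.708 - 2.5201 = 79.1879


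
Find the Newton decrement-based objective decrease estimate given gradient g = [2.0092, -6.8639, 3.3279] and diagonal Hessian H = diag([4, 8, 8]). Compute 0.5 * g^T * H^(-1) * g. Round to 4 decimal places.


Step 1: H is diagonal, so H^(-1) * g = [0.5023, -0.858, 0.416].
Step 2: g^T H^(-1) g = sum_i g_i^2 / H_ii
  = (2.0092)^2/4 + (-6.8639)^2/8 + (3.3279)^2/8
  = 1.0092 + 5.8891 + 1.3844 = 8.2827
Step 3: Objective decrease = 0.5 * g^T H^(-1) g = 4.1414


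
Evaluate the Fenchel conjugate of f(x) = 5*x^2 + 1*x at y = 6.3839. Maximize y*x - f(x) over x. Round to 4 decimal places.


f*(y) = sup_x {y*x - a*x^2 - b*x} = sup_x {(y-b)*x - a*x^2}
FOC: (y - b) - 2a*x = 0 => x* = (y - b)/(2a)
x* = (6.3839 - 1)/(2*5) = 0.5384
f*(6.3839) = (y-b)^2/(4a) = (6.3839 - 1)^2/(4*5)
= 28.9864/20 = 1.4493


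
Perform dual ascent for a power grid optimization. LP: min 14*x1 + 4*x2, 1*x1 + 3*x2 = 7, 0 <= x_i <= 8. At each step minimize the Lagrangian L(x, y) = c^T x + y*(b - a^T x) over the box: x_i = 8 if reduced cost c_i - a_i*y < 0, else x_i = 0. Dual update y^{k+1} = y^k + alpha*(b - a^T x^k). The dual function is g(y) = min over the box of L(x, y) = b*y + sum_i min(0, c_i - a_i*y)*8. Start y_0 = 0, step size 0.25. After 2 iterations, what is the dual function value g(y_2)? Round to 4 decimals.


Dual ascent for LP: min 14*x1 + 4*x2, 1*x1 + 3*x2 = 7, 0 <= x_i <= 8
Step 1: y^k = 0.0, reduced costs: (14.0, 4.0)
  x^k = (0.0, 0.0), subgradient = b - a^T x = 7.0
  y^{k+1} = 0.0 + 0.25*7.0 = 1.75
Step 2: y^k = 1.75, reduced costs: (12.25, -1.25)
  x^k = (0.0, 8.0), subgradient = b - a^T x = -17.0
  y^{k+1} = 1.75 + 0.25*-17.0 = -2.5
Dual objective at y_2 = -2.5: reduced costs (16.5, 11.5), box minimizer x = (0.0, 0.0)
g(y_2) = b*y + (c1 - a1*y)*x1 + (c2 - a2*y)*x2 = 7*(-2.5) + 16.5*0.0 + 11.5*0.0 = -17.5 + 0.0 + 0.0 = -17.5


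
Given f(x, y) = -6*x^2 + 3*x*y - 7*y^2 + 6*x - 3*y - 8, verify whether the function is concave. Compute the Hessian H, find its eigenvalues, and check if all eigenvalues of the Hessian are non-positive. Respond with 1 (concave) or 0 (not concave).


The Hessian of f(x,y) = -6*x^2 + 3*x*y - 7*y^2 + 6*x - 3*y - 8 is:
H = [[-12, 3], [3, -14]]
Trace = -12 - 14 = -26
Determinant = -12*-14 - (3)^2 = 159
Discriminant = (-26)^2 - 4*159 = 40.0
Eigenvalues: lambda_1 = -16.1623, lambda_2 = -9.8377
The function is concave.

1


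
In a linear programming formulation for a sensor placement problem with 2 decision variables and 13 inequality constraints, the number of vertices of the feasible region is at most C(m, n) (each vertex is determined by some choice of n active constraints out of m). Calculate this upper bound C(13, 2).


Each vertex corresponds to some choice of n active constraints out of m, so the number of vertices is at most C(m, n) = m! / (n!(m-n)!).
m = 13, n = 2
Numerator: 13 * 12
Denominator: 2! = 2
C(13, 2) = 78


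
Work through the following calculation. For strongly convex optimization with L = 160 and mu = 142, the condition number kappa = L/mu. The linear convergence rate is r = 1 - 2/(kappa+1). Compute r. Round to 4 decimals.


Step 1: Compute the condition number.
kappa = L/mu = 160/142 = 1.1268
Step 2: Compute the convergence rate.
r = 1 - 2/(kappa + 1) = 1 - 2*mu/(L + mu) = (L - mu)/(L + mu) = 18/302 = 0.0596


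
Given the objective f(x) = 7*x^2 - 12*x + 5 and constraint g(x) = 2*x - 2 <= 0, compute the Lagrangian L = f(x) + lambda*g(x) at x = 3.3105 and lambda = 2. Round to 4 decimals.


Step 1: Evaluate f(x).
f(3.3105) = 7*3.3105^2 - 12*3.3105 + 5 = 41.9899
Step 2: Evaluate g(x).
g(3.3105) = 2*3.3105 - 2 = 4.621
Step 3: Compute Lagrangian.
L = 41.9899 + 2*4.621 = 51.2319


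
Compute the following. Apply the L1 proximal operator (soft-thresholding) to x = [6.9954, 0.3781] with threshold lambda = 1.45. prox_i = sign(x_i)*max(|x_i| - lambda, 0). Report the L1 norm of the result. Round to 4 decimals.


Soft-thresholding with lambda = 1.45:
prox(6.9954) = sign(6.9954)*max(|6.9954| - 1.45, 0) = 5.5454
prox(0.3781) = sign(0.3781)*max(|0.3781| - 1.45, 0) = 0.0
prox(x) = [5.5454, 0.0]
||prox(x)||_1 = 5.5454 + 0.0 = 5.5454


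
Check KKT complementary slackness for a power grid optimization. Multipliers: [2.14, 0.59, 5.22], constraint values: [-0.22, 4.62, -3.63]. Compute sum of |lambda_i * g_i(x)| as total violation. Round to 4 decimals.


KKT complementary slackness check:
lambda_1 * g_1 = 2.14 * -0.22 = -0.4708
lambda_2 * g_2 = 0.59 * 4.62 = 2.7258
lambda_3 * g_3 = 5.22 * -3.63 = -18.9486
Total violation = 0.4708 + 2.7258 + 18.9486 = 22.1452


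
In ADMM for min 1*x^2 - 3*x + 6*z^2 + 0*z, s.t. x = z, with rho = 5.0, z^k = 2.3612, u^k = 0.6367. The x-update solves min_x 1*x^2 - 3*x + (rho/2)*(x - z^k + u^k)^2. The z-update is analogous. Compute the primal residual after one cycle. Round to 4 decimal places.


ADMM iteration with rho = 5.0, z^k = 2.3612, u^k = 0.6367
Step 1: x-update.
Minimize 1*x^2 - 3*x + (5.0/2)*(x - 2.3612 + 0.6367)^2
FOC: (2*1 + 5.0)*x = 3 + 5.0*(2.3612 - 0.6367)
x^{k+1} = 1.6604
Step 2: z-update.
Minimize 6*z^2 + 0*z + (5.0/2)*(1.6604 - z + 0.6367)^2
FOC: (2*6 + 5.0)*z = 0 + 5.0*(1.6604 + 0.6367)
z^{k+1} = 0.6756
Step 3: u-update.
u^{k+1} = 0.6367 + 1.6604 - 0.6756 = 1.6215
Step 4: Primal residual = |1.6604 - 0.6756| = 0.9848


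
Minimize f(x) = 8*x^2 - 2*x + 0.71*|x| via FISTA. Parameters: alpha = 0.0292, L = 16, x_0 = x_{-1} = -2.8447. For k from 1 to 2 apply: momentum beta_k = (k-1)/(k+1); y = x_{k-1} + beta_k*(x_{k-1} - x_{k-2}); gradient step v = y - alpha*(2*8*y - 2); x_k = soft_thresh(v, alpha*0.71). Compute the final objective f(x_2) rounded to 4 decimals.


FISTA on f(x) = 8*x^2 - 2*x + 0.71*|x|
L = 16, alpha = 0.0292
Iteration 1: beta = 0.0, y = -2.8447 + 0.0*(-2.8447 + 2.8447) = -2.8447
  grad(y) = -47.5152, v = y - alpha*grad = -1.4573
  prox(v) = soft_thresh(-1.4573, 0.0207) = -1.4365
Iteration 2: beta = 0.3333, y = -1.4365 + 0.3333*(-1.4365 + 2.8447) = -0.9671
  grad(y) = -17.4741, v = y - alpha*grad = -0.4569
  prox(v) = soft_thresh(-0.4569, 0.0207) = -0.4362
f(x_2) = 8*(-0.4362)^2 - 2*(-0.4362) + 0.71*|-0.4362| = 2.7038


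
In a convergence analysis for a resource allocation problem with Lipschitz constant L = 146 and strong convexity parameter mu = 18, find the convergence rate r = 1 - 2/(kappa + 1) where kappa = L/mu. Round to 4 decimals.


Step 1: Compute the condition number.
kappa = L/mu = 146/18 = 8.1111
Step 2: Compute the convergence rate.
r = 1 - 2/(kappa + 1) = 1 - 2*mu/(L + mu) = (L - mu)/(L + mu) = 128/164 = 0.7805


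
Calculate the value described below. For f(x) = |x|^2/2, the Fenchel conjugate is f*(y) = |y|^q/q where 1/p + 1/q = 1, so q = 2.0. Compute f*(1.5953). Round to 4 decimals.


The conjugate exponent q satisfies 1/p + 1/q = 1.
p = 2, so q = 2/(2 - 1) = 2.0
|y|^q = 1.5953^2.0 = 2.545
f*(1.5953) = 2.545 / 2.0 = 1.2725


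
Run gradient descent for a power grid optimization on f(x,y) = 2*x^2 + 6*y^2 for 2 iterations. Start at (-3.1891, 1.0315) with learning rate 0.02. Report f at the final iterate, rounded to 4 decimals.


Gradient descent on f(x,y) = 2*x^2 + 6*y^2.
Starting point: (-3.1891, 1.0315), alpha = 0.02
Step 1: grad_x = 2*2*-3.1891 = -12.7564, grad_y = 2*6*1.0315 = 12.378
  x_1 = -3.1891 - 0.02*-12.7564 = -2.934
  y_1 = 1.0315 - 0.02*12.378 = 0.7839
Step 2: grad_x = 2*2*-2.934 = -11.7359, grad_y = 2*6*0.7839 = 9.4073
  x_2 = -2.934 - 0.02*-11.7359 = -2.6993
  y_2 = 0.7839 - 0.02*9.4073 = 0.5958
f(-2.6993, 0.5958) = 2*(-2.6993)^2 + 6*0.5958^2 = 16.7018


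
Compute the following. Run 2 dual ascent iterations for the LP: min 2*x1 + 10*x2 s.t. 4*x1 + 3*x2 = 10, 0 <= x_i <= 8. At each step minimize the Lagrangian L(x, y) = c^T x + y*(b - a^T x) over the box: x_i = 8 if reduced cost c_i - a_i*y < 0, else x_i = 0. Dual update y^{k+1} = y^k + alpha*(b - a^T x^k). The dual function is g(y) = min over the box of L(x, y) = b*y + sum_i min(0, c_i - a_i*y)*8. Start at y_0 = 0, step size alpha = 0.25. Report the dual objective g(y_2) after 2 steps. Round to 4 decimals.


Dual ascent for LP: min 2*x1 + 10*x2, 4*x1 + 3*x2 = 10, 0 <= x_i <= 8
Step 1: y^k = 0.0, reduced costs: (2.0, 10.0)
  x^k = (0.0, 0.0), subgradient = b - a^T x = 10.0
  y^{k+1} = 0.0 + 0.25*10.0 = 2.5
Step 2: y^k = 2.5, reduced costs: (-8.0, 2.5)
  x^k = (8.0, 0.0), subgradient = b - a^T x = -22.0
  y^{k+1} = 2.5 + 0.25*-22.0 = -3.0
Dual objective at y_2 = -3.0: reduced costs (14.0, 19.0), box minimizer x = (0.0, 0.0)
g(y_2) = b*y + (c1 - a1*y)*x1 + (c2 - a2*y)*x2 = 10*(-3.0) + 14.0*0.0 + 19.0*0.0 = -30.0 + 0.0 + 0.0 = -30.0


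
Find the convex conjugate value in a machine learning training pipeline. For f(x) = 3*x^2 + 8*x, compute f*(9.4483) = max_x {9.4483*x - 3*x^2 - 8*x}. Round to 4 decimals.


f*(y) = sup_x {y*x - a*x^2 - b*x} = sup_x {(y-b)*x - a*x^2}
FOC: (y - b) - 2a*x = 0 => x* = (y - b)/(2a)
x* = (9.4483 - 8)/(2*3) = 0.2414
f*(9.4483) = (y-b)^2/(4a) = (9.4483 - 8)^2/(4*3)
= 2.0976/12 = 0.1748


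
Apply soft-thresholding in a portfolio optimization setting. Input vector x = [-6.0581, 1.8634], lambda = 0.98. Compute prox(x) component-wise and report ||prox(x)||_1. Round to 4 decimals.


Soft-thresholding with lambda = 0.98:
prox(-6.0581) = sign(-6.0581)*max(|-6.0581| - 0.98, 0) = -5.0781
prox(1.8634) = sign(1.8634)*max(|1.8634| - 0.98, 0) = 0.8834
prox(x) = [-5.0781, 0.8834]
||prox(x)||_1 = 5.0781 + 0.8834 = 5.9615


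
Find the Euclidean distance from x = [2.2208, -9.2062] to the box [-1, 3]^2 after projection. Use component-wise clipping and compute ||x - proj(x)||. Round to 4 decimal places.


Project each component onto [-1, 3].
clip(2.2208) = 2.2208, clip(-9.2062) = -1.0
Projection = [2.2208, -1.0]
Squared diffs: [0.0, 67.3417]
Distance = sqrt(67.3417) = 8.2062


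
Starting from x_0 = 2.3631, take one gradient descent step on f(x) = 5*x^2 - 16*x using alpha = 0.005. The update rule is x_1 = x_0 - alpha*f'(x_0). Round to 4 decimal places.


We compute the gradient at x_0 and apply the update.
f'(x) = 10*x - 16
f'(2.3631) = 10*2.3631 - 16 = 7.631
x_1 = 2.3631 - 0.005*7.631 = 2.3249


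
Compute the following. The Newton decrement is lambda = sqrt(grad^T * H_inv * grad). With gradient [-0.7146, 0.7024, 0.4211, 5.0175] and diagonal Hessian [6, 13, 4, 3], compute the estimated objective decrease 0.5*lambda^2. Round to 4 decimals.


Step 1: H is diagonal, so H^(-1) * g = [-0.1191, 0.054, 0.1053, 1.6725].
Step 2: g^T H^(-1) g = sum_i g_i^2 / H_ii
  = (-0.7146)^2/6 + (0.7024)^2/13 + (0.4211)^2/4 + (5.0175)^2/3
  = 0.0851 + 0.038 + 0.0443 + 8.3918 = 8.5592
Step 3: Objective decrease = 0.5 * g^T H^(-1) g = 4.2796


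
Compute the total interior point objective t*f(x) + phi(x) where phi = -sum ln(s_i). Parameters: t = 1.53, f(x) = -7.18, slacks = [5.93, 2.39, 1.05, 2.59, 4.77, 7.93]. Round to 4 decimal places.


Step 1: Compute log-barrier.
ln values: [1.78, 0.8713, 0.0488, 0.9517, 1.5623, 2.0707]
phi = -(1.78 + 0.8713 + 0.0488 + 0.9517 + 1.5623 + 2.0707) = -7.2848
Step 2: Compute augmented objective.
t*f(x) = 1.53*-7.18 = -10.9854
Total = -10.9854 - 7.2848 = -18.2702


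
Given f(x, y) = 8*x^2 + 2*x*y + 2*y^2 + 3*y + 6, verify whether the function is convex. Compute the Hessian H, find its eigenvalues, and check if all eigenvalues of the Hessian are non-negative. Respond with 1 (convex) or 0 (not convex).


The Hessian of f(x,y) = 8*x^2 + 2*x*y + 2*y^2 + 3*y + 6 is:
H = [[16, 2], [2, 4]]
Trace = 16 + 4 = 20
Determinant = 16*4 - (2)^2 = 60
Discriminant = (20)^2 - 4*60 = 160.0
Eigenvalues: lambda_1 = 3.6754, lambda_2 = 16.3246
The function is convex.

1


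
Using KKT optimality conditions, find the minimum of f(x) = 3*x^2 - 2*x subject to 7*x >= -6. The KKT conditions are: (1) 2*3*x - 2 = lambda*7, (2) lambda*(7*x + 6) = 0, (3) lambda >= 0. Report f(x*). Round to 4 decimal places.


Step 1: Try lambda = 0 (constraint inactive).
Stationarity: 2*3*x - 2 = 0
x* = 2/(2*3) = 1/3 = 0.3333 (rounded; the exact value 1/3 is used below)
Check constraint: 7*0.3333 = 2.3331 >= -6 -- satisfied.
Step 2: Compute optimal value.
f(x*) = 3*(1/3)^2 - 2*(1/3) = -0.3333


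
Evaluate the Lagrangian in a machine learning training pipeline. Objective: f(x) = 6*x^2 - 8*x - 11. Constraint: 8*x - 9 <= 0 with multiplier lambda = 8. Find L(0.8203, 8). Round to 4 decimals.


Step 1: Evaluate f(x).
f(0.8203) = 6*0.8203^2 - 8*0.8203 - 11 = -13.525
Step 2: Evaluate g(x).
g(0.8203) = 8*0.8203 - 9 = -2.4376
Step 3: Compute Lagrangian.
L = -13.525 + 8*-2.4376 = -33.0258


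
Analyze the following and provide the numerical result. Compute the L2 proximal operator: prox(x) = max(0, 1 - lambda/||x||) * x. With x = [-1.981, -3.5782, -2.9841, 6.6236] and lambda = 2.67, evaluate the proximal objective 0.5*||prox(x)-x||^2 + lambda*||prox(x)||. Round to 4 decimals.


Step 1: Compute ||x||.
||x|| = 8.337
Step 2: Compute scaling factor.
scale = max(0, 1 - 2.67/8.337) = 0.6797
Step 3: prox(x) = [-1.3466, -2.4322, -2.0284, 4.5023]
||prox(x)|| = 5.667
Step 4: Proximal objective.
0.5*||prox-x||^2 = 3.5645
lambda*||prox|| = 15.1309
Total = 18.6952


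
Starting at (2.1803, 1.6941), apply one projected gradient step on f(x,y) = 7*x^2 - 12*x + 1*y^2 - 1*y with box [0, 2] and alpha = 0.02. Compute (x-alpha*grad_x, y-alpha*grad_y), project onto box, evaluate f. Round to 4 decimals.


Step 1: Compute gradient at (2.1803, 1.6941).
grad_x = 2*7*2.1803 - 12 = 18.5242
grad_y = 2*1*1.6941 - 1 = 2.3882
Step 2: Gradient step.
x_raw = 2.1803 - 0.02*18.5242 = 1.8098
y_raw = 1.6941 - 0.02*2.3882 = 1.6463
Step 3: Project onto [0, 2].
x_proj = clip(1.8098) = 1.8098
y_proj = clip(1.6463) = 1.6463
Step 4: Evaluate f.
f(1.8098, 1.6463) = 2.2743


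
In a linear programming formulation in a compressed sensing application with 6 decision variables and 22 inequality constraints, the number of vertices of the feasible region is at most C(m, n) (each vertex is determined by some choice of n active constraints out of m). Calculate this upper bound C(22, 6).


Each vertex corresponds to some choice of n active constraints out of m, so the number of vertices is at most C(m, n) = m! / (n!(m-n)!).
m = 22, n = 6
Numerator: 22 * 21 * 20 * 19 * 18 * 17
Denominator: 6! = 720
C(22, 6) = 74613


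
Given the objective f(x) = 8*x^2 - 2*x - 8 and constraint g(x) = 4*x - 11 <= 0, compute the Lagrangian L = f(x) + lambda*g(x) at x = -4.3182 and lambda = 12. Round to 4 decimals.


Step 1: Evaluate f(x).
f(-4.3182) = 8*(-4.3182)^2 - 2*(-4.3182) - 8 = 149.8112
Step 2: Evaluate g(x).
g(-4.3182) = 4*-4.3182 - 11 = -28.2728
Step 3: Compute Lagrangian.
L = 149.8112 + 12*-28.2728 = -189.4624


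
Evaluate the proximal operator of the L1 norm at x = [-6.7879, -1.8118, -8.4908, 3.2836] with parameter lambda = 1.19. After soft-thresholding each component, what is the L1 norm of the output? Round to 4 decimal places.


Soft-thresholding with lambda = 1.19:
prox(-6.7879) = sign(-6.7879)*max(|-6.7879| - 1.19, 0) = -5.5979
prox(-1.8118) = sign(-1.8118)*max(|-1.8118| - 1.19, 0) = -0.6218
prox(-8.4908) = sign(-8.4908)*max(|-8.4908| - 1.19, 0) = -7.3008
prox(3.2836) = sign(3.2836)*max(|3.2836| - 1.19, 0) = 2.0936
prox(x) = [-5.5979, -0.6218, -7.3008, 2.0936]
||prox(x)||_1 = 5.5979 + 0.6218 + 7.3008 + 2.0936 = 15.6141


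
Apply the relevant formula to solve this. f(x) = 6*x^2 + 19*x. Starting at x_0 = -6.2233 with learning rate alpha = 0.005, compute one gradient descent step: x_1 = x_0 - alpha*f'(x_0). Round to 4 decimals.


We compute the gradient at x_0 and apply the update.
f'(x) = 12*x + 19
f'(-6.2233) = 12*-6.2233 + 19 = -55.6796
x_1 = -6.2233 - 0.005*-55.6796 = -5.9449


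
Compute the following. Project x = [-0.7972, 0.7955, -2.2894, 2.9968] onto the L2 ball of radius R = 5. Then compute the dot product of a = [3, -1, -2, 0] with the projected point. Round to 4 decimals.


Step 1: Compute ||x|| (intermediates to 6 decimals).
||x|| = sqrt((-0.7972)^2 + 0.7955^2 + (-2.2894)^2 + 2.9968^2) = 3.935799
Step 2: Project.
Since ||x|| <= R, proj = x (no scaling needed).
proj(x) = [-0.7972, 0.7955, -2.2894, 2.9968]
Step 3: Dot product.
a^T * proj(x) = 3*(-0.7972) - 1*0.7955 - 2*(-2.2894) + 0*2.9968 = 1.3917


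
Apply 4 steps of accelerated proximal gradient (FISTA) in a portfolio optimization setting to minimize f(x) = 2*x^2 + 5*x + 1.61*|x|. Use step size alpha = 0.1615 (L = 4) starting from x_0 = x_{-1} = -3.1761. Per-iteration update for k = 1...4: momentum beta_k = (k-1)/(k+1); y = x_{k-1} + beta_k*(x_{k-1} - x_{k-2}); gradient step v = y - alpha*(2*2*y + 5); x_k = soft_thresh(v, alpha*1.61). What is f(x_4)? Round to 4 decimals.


FISTA on f(x) = 2*x^2 + 5*x + 1.61*|x|
L = 4, alpha = 0.1615
Iteration 1: beta = 0.0, y = -3.1761 + 0.0*(-3.1761 + 3.1761) = -3.1761
  grad(y) = -7.7044, v = y - alpha*grad = -1.9318
  prox(v) = soft_thresh(-1.9318, 0.26) = -1.6718
Iteration 2: beta = 0.3333, y = -1.6718 + 0.3333*(-1.6718 + 3.1761) = -1.1704
  grad(y) = 0.3184, v = y - alpha*grad = -1.2218
  prox(v) = soft_thresh(-1.2218, 0.26) = -0.9618
Iteration 3: beta = 0.5, y = -0.9618 + 0.5*(-0.9618 + 1.6718) = -0.6068
  grad(y) = 2.5728, v = y - alpha*grad = -1.0223
  prox(v) = soft_thresh(-1.0223, 0.26) = -0.7623
Iteration 4: beta = 0.6, y = -0.7623 + 0.6*(-0.7623 + 0.9618) = -0.6426
  grad(y) = 2.4297, v = y - alpha*grad = -1.035
  prox(v) = soft_thresh(-1.035, 0.26) = -0.775
f(x_4) = 2*(-0.775)^2 + 5*(-0.775) + 1.61*|-0.775| = -1.426


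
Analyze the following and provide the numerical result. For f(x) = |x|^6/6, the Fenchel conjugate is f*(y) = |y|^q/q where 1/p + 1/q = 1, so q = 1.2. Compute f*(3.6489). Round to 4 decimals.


The conjugate exponent q satisfies 1/p + 1/q = 1.
p = 6, so q = 6/(6 - 1) = 1.2
|y|^q = 3.6489^1.2 = 4.7271
f*(3.6489) = 4.7271 / 1.2 = 3.9392


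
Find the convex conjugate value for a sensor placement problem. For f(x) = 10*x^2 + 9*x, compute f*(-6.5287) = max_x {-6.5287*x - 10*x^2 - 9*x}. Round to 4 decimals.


f*(y) = sup_x {y*x - a*x^2 - b*x} = sup_x {(y-b)*x - a*x^2}
FOC: (y - b) - 2a*x = 0 => x* = (y - b)/(2a)
x* = (-6.5287 - 9)/(2*10) = -0.7764
f*(-6.5287) = (y-b)^2/(4a) = (-6.5287 - 9)^2/(4*10)
= 241.1405/40 = 6.0285


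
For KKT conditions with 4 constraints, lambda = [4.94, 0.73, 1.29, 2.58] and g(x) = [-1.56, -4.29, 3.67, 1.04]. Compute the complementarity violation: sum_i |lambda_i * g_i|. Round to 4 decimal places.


KKT complementary slackness check:
lambda_1 * g_1 = 4.94 * -1.56 = -7.7064
lambda_2 * g_2 = 0.73 * -4.29 = -3.1317
lambda_3 * g_3 = 1.29 * 3.67 = 4.7343
lambda_4 * g_4 = 2.58 * 1.04 = 2.6832
Total violation = 7.7064 + 3.1317 + 4.7343 + 2.6832 = 18.2556


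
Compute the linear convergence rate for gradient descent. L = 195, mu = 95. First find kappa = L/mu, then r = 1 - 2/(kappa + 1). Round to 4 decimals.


Step 1: Compute the condition number.
kappa = L/mu = 195/95 = 2.0526
Step 2: Compute the convergence rate.
r = 1 - 2/(kappa + 1) = 1 - 2*mu/(L + mu) = (L - mu)/(L + mu) = 100/290 = 0.3448


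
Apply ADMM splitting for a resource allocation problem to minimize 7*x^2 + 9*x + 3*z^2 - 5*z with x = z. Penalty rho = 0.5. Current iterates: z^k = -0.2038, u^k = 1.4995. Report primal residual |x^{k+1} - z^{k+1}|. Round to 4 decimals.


ADMM iteration with rho = 0.5, z^k = -0.2038, u^k = 1.4995
Step 1: x-update.
Minimize 7*x^2 + 9*x + (0.5/2)*(x + 0.2038 + 1.4995)^2
FOC: (2*7 + 0.5)*x = -9 + 0.5*(-0.2038 - 1.4995)
x^{k+1} = -0.6794
Step 2: z-update.
Minimize 3*z^2 - 5*z + (0.5/2)*(-0.6794 - z + 1.4995)^2
FOC: (2*3 + 0.5)*z = 5 + 0.5*(-0.6794 + 1.4995)
z^{k+1} = 0.8323
Step 3: u-update.
u^{k+1} = 1.4995 - 0.6794 - 0.8323 = -0.0122
Step 4: Primal residual = |-0.6794 - 0.8323| = 1.5117


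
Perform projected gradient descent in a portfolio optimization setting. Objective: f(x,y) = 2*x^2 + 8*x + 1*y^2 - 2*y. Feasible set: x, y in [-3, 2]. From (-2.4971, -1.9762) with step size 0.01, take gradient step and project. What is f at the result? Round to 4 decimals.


Step 1: Compute gradient at (-2.4971, -1.9762).
grad_x = 2*2*-2.4971 + 8 = -1.9884
grad_y = 2*1*-1.9762 - 2 = -5.9524
Step 2: Gradient step.
x_raw = -2.4971 - 0.01*-1.9884 = -2.4772
y_raw = -1.9762 - 0.01*-5.9524 = -1.9167
Step 3: Project onto [-3, 2].
x_proj = clip(-2.4772) = -2.4772
y_proj = clip(-1.9167) = -1.9167
Step 4: Evaluate f.
f(-2.4772, -1.9167) = -0.0375


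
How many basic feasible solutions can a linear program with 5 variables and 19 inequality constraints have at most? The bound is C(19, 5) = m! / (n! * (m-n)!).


Each vertex corresponds to some choice of n active constraints out of m, so the number of vertices is at most C(m, n) = m! / (n!(m-n)!).
m = 19, n = 5
Numerator: 19 * 18 * 17 * 16 * 15
Denominator: 5! = 120
C(19, 5) = 11628


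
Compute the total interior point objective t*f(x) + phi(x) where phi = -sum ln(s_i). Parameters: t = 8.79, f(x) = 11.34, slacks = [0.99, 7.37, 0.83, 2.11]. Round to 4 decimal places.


Step 1: Compute log-barrier.
ln values: [-0.0101, 1.9974, -0.1863, 0.7467]
phi = -(-0.0101 + 1.9974 - 0.1863 + 0.7467) = -2.5477
Step 2: Compute augmented objective.
t*f(x) = 8.79*11.34 = 99.6786
Total = 99.6786 - 2.5477 = 97.1309


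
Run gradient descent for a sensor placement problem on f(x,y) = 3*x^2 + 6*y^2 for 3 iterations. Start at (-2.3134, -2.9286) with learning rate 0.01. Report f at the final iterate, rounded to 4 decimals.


Gradient descent on f(x,y) = 3*x^2 + 6*y^2.
Starting point: (-2.3134, -2.9286), alpha = 0.01
Step 1: grad_x = 2*3*-2.3134 = -13.8804, grad_y = 2*6*-2.9286 = -35.1432
  x_1 = -2.3134 - 0.01*-13.8804 = -2.1746
  y_1 = -2.9286 - 0.01*-35.1432 = -2.5772
Step 2: grad_x = 2*3*-2.1746 = -13.0476, grad_y = 2*6*-2.5772 = -30.926
  x_2 = -2.1746 - 0.01*-13.0476 = -2.0441
  y_2 = -2.5772 - 0.01*-30.926 = -2.2679
Step 3: grad_x = 2*3*-2.0441 = -12.2647, grad_y = 2*6*-2.2679 = -27.2149
  x_3 = -2.0441 - 0.01*-12.2647 = -1.9215
  y_3 = -2.2679 - 0.01*-27.2149 = -1.9958
f(-1.9215, -1.9958) = 3*(-1.9215)^2 + 6*(-1.9958)^2 = 34.9745


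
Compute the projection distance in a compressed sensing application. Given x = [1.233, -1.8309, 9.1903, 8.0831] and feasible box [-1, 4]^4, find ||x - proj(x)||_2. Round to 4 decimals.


Project each component onto [-1, 4].
clip(1.233) = 1.233, clip(-1.8309) = -1.0, clip(9.1903) = 4.0, clip(8.0831) = 4.0
Projection = [1.233, -1.0, 4.0, 4.0]
Squared diffs: [0.0, 0.6904, 26.9392, 16.6717]
Distance = sqrt(44.3013) = 6.6559


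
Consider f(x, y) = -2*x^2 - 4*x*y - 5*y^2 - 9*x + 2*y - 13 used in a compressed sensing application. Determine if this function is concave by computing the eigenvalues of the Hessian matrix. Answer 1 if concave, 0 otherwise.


The Hessian of f(x,y) = -2*x^2 - 4*x*y - 5*y^2 - 9*x + 2*y - 13 is:
H = [[-4, -4], [-4, -10]]
Trace = -4 - 10 = -14
Determinant = -4*-10 - (-4)^2 = 24
Discriminant = (-14)^2 - 4*24 = 100.0
Eigenvalues: lambda_1 = -12.0, lambda_2 = -2.0
The function is concave.

1


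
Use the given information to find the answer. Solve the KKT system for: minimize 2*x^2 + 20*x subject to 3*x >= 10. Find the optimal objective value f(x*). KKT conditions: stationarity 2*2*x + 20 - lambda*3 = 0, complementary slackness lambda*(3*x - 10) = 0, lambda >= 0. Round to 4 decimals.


Step 1: Try lambda = 0 (constraint inactive).
x_unc = -20/(2*2) = -5.0
Check: 3*-5.0 = -15.0 < 10 -- violated!
Step 2: Constraint must be active: 3*x = 10
x* = 10/3 = 3.3333 (rounded; the exact value 10/3 is used below)
lambda = (2*2*(10/3) + 20)/3 = 11.1111
Step 3: Compute optimal value.
f(x*) = 2*(10/3)^2 + 20*(10/3) = 88.8889


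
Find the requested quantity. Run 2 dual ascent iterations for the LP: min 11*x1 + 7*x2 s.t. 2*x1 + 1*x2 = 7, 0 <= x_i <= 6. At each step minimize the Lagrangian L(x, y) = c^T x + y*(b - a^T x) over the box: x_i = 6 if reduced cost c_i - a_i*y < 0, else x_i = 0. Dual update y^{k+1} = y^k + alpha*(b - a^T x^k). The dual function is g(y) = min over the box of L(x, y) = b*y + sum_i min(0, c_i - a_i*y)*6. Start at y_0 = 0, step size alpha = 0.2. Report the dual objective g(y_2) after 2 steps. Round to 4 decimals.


Dual ascent for LP: min 11*x1 + 7*x2, 2*x1 + 1*x2 = 7, 0 <= x_i <= 6
Step 1: y^k = 0.0, reduced costs: (11.0, 7.0)
  x^k = (0.0, 0.0), subgradient = b - a^T x = 7.0
  y^{k+1} = 0.0 + 0.2*7.0 = 1.4
Step 2: y^k = 1.4, reduced costs: (8.2, 5.6)
  x^k = (0.0, 0.0), subgradient = b - a^T x = 7.0
  y^{k+1} = 1.4 + 0.2*7.0 = 2.8
Dual objective at y_2 = 2.8: reduced costs (5.4, 4.2), box minimizer x = (0.0, 0.0)
g(y_2) = b*y + (c1 - a1*y)*x1 + (c2 - a2*y)*x2 = 7*2.8 + 5.4*0.0 + 4.2*0.0 = 19.6 + 0.0 + 0.0 = 19.6


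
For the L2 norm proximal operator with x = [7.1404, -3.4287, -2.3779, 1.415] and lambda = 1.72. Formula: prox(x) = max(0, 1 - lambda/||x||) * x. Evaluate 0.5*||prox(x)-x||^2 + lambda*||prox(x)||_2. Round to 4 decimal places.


Step 1: Compute ||x||.
||x|| = 8.3903
Step 2: Compute scaling factor.
scale = max(0, 1 - 1.72/8.3903) = 0.795
Step 3: prox(x) = [5.6766, -2.7258, -1.8904, 1.1249]
||prox(x)|| = 6.6703
Step 4: Proximal objective.
0.5*||prox-x||^2 = 1.4792
lambda*||prox|| = 11.4729
Total = 12.9522


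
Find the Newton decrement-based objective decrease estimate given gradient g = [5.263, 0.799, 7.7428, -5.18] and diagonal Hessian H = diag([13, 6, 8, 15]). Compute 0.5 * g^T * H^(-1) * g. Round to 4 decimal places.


Step 1: H is diagonal, so H^(-1) * g = [0.4048, 0.1332, 0.9679, -0.3453].
Step 2: g^T H^(-1) g = sum_i g_i^2 / H_ii
  = (5.263)^2/13 + (0.799)^2/6 + (7.7428)^2/8 + (-5.18)^2/15
  = 2.1307 + 0.1064 + 7.4939 + 1.7888 = 11.5198
Step 3: Objective decrease = 0.5 * g^T H^(-1) g = 5.7599


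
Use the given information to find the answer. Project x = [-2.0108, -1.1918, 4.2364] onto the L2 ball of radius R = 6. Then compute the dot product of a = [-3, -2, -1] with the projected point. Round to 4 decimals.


Step 1: Compute ||x|| (intermediates to 6 decimals).
||x|| = sqrt((-2.0108)^2 + (-1.1918)^2 + 4.2364^2) = 4.83847
Step 2: Project.
Since ||x|| <= R, proj = x (no scaling needed).
proj(x) = [-2.0108, -1.1918, 4.2364]
Step 3: Dot product.
a^T * proj(x) = -3*(-2.0108) - 2*(-1.1918) - 1*4.2364 = 4.1796


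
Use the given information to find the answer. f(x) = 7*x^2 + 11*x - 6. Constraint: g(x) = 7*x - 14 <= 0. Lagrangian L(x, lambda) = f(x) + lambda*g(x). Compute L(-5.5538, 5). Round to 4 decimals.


Step 1: Evaluate f(x).
f(-5.5538) = 7*(-5.5538)^2 + 11*(-5.5538) - 6 = 148.8211
Step 2: Evaluate g(x).
g(-5.5538) = 7*-5.5538 - 14 = -52.8766
Step 3: Compute Lagrangian.
L = 148.8211 + 5*-52.8766 = -115.5619


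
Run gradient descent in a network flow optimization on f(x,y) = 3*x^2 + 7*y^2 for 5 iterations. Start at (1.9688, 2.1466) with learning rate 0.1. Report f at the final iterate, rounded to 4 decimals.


Gradient descent on f(x,y) = 3*x^2 + 7*y^2.
Starting point: (1.9688, 2.1466), alpha = 0.1
Step 1: grad_x = 2*3*1.9688 = 11.8128, grad_y = 2*7*2.1466 = 30.0524
  x_1 = 1.9688 - 0.1*11.8128 = 0.7875
  y_1 = 2.1466 - 0.1*30.0524 = -0.8586
Step 2: grad_x = 2*3*0.7875 = 4.7251, grad_y = 2*7*-0.8586 = -12.021
  x_2 = 0.7875 - 0.1*4.7251 = 0.315
  y_2 = -0.8586 - 0.1*-12.021 = 0.3435
Step 3: grad_x = 2*3*0.315 = 1.89, grad_y = 2*7*0.3435 = 4.8084
  x_3 = 0.315 - 0.1*1.89 = 0.126
  y_3 = 0.3435 - 0.1*4.8084 = -0.1374
Step 4: grad_x = 2*3*0.126 = 0.756, grad_y = 2*7*-0.1374 = -1.9234
  x_4 = 0.126 - 0.1*0.756 = 0.0504
  y_4 = -0.1374 - 0.1*-1.9234 = 0.055
Step 5: grad_x = 2*3*0.0504 = 0.3024, grad_y = 2*7*0.055 = 0.7693
  x_5 = 0.0504 - 0.1*0.3024 = 0.0202
  y_5 = 0.055 - 0.1*0.7693 = -0.022
f(0.0202, -0.022) = 3*0.0202^2 + 7*(-0.022)^2 = 0.0046


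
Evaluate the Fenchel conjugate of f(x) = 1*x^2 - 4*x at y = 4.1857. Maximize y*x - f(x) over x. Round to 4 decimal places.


f*(y) = sup_x {y*x - a*x^2 - b*x} = sup_x {(y-b)*x - a*x^2}
FOC: (y - b) - 2a*x = 0 => x* = (y - b)/(2a)
x* = (4.1857 + 4)/(2*1) = 4.0929
f*(4.1857) = (y-b)^2/(4a) = (4.1857 + 4)^2/(4*1)
= 67.0057/4 = 16.7514


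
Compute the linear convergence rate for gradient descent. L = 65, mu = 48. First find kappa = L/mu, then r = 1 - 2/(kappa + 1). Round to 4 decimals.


Step 1: Compute the condition number.
kappa = L/mu = 65/48 = 1.3542
Step 2: Compute the convergence rate.
r = 1 - 2/(kappa + 1) = 1 - 2*mu/(L + mu) = (L - mu)/(L + mu) = 17/113 = 0.1504


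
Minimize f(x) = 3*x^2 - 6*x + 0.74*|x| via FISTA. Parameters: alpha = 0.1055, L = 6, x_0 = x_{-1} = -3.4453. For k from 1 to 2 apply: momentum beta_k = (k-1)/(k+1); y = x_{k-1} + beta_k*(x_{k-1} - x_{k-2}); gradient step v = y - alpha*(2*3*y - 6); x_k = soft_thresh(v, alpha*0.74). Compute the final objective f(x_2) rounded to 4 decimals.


FISTA on f(x) = 3*x^2 - 6*x + 0.74*|x|
L = 6, alpha = 0.1055
Iteration 1: beta = 0.0, y = -3.4453 + 0.0*(-3.4453 + 3.4453) = -3.4453
  grad(y) = -26.6718, v = y - alpha*grad = -0.6314
  prox(v) = soft_thresh(-0.6314, 0.0781) = -0.5534
Iteration 2: beta = 0.3333, y = -0.5534 + 0.3333*(-0.5534 + 3.4453) = 0.4106
  grad(y) = -3.5362, v = y - alpha*grad = 0.7837
  prox(v) = soft_thresh(0.7837, 0.0781) = 0.7056
f(x_2) = 3*0.7056^2 - 6*0.7056 + 0.74*|0.7056| = -2.2179


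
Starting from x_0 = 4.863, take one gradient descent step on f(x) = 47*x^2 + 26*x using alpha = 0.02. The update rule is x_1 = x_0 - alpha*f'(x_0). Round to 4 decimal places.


We compute the gradient at x_0 and apply the update.
f'(x) = 94*x + 26
f'(4.863) = 94*4.863 + 26 = 483.122
x_1 = 4.863 - 0.02*483.122 = -4.7994


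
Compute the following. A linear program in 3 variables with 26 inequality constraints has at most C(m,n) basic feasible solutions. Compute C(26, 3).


Each vertex corresponds to some choice of n active constraints out of m, so the number of vertices is at most C(m, n) = m! / (n!(m-n)!).
m = 26, n = 3
Numerator: 26 * 25 * 24
Denominator: 3! = 6
C(26, 3) = 2600


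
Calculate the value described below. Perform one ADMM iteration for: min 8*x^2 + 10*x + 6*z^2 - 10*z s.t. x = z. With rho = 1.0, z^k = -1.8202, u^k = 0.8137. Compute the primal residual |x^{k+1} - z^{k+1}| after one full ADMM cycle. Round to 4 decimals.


ADMM iteration with rho = 1.0, z^k = -1.8202, u^k = 0.8137
Step 1: x-update.
Minimize 8*x^2 + 10*x + (1.0/2)*(x + 1.8202 + 0.8137)^2
FOC: (2*8 + 1.0)*x = -10 + 1.0*(-1.8202 - 0.8137)
x^{k+1} = -0.7432
Step 2: z-update.
Minimize 6*z^2 - 10*z + (1.0/2)*(-0.7432 - z + 0.8137)^2
FOC: (2*6 + 1.0)*z = 10 + 1.0*(-0.7432 + 0.8137)
z^{k+1} = 0.7747
Step 3: u-update.
u^{k+1} = 0.8137 - 0.7432 - 0.7747 = -0.7041
Step 4: Primal residual = |-0.7432 - 0.7747| = 1.5178


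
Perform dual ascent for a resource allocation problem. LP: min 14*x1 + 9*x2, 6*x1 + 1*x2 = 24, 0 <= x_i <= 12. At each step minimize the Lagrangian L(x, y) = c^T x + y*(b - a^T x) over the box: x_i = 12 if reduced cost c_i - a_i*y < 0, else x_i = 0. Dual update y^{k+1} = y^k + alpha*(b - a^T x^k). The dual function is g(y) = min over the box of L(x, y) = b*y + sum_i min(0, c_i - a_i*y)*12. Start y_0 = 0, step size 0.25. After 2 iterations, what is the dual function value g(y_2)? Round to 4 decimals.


Dual ascent for LP: min 14*x1 + 9*x2, 6*x1 + 1*x2 = 24, 0 <= x_i <= 12
Step 1: y^k = 0.0, reduced costs: (14.0, 9.0)
  x^k = (0.0, 0.0), subgradient = b - a^T x = 24.0
  y^{k+1} = 0.0 + 0.25*24.0 = 6.0
Step 2: y^k = 6.0, reduced costs: (-22.0, 3.0)
  x^k = (12.0, 0.0), subgradient = b - a^T x = -48.0
  y^{k+1} = 6.0 + 0.25*-48.0 = -6.0
Dual objective at y_2 = -6.0: reduced costs (50.0, 15.0), box minimizer x = (0.0, 0.0)
g(y_2) = b*y + (c1 - a1*y)*x1 + (c2 - a2*y)*x2 = 24*(-6.0) + 50.0*0.0 + 15.0*0.0 = -144.0 + 0.0 + 0.0 = -144.0


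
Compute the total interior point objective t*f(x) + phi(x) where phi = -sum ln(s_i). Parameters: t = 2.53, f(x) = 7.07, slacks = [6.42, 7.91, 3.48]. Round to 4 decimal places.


Step 1: Compute log-barrier.
ln values: [1.8594, 2.0681, 1.247]
phi = -(1.8594 + 2.0681 + 1.247) = -5.1746
Step 2: Compute augmented objective.
t*f(x) = 2.53*7.07 = 17.8871
Total = 17.8871 - 5.1746 = 12.7125


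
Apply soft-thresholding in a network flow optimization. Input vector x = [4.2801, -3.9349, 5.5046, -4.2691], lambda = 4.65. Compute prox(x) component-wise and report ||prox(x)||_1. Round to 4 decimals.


Soft-thresholding with lambda = 4.65:
prox(4.2801) = sign(4.2801)*max(|4.2801| - 4.65, 0) = 0.0
prox(-3.9349) = sign(-3.9349)*max(|-3.9349| - 4.65, 0) = 0.0
prox(5.5046) = sign(5.5046)*max(|5.5046| - 4.65, 0) = 0.8546
prox(-4.2691) = sign(-4.2691)*max(|-4.2691| - 4.65, 0) = 0.0
prox(x) = [0.0, 0.0, 0.8546, 0.0]
||prox(x)||_1 = 0.0 + 0.0 + 0.8546 + 0.0 = 0.8546


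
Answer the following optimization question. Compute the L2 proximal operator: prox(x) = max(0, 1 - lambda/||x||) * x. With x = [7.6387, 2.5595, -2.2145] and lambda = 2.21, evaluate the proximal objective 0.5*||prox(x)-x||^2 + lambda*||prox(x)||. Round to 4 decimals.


Step 1: Compute ||x||.
||x|| = 8.3549
Step 2: Compute scaling factor.
scale = max(0, 1 - 2.21/8.3549) = 0.7355
Step 3: prox(x) = [5.6182, 1.8825, -1.6287]
||prox(x)|| = 6.1449
Step 4: Proximal objective.
0.5*||prox-x||^2 = 2.4421
lambda*||prox|| = 13.5802
Total = 16.0223


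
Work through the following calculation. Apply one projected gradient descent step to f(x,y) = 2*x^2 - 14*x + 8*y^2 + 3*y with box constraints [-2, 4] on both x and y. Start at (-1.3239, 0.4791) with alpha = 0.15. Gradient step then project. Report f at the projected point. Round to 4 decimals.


Step 1: Compute gradient at (-1.3239, 0.4791).
grad_x = 2*2*-1.3239 - 14 = -19.2956
grad_y = 2*8*0.4791 + 3 = 10.6656
Step 2: Gradient step.
x_raw = -1.3239 - 0.15*-19.2956 = 1.5704
y_raw = 0.4791 - 0.15*10.6656 = -1.1207
Step 3: Project onto [-2, 4].
x_proj = clip(1.5704) = 1.5704
y_proj = clip(-1.1207) = -1.1207
Step 4: Evaluate f.
f(1.5704, -1.1207) = -10.3674


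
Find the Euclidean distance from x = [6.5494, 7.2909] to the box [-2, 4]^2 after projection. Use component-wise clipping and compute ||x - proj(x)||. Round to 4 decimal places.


Project each component onto [-2, 4].
clip(6.5494) = 4.0, clip(7.2909) = 4.0
Projection = [4.0, 4.0]
Squared diffs: [6.4994, 10.83]
Distance = sqrt(17.3294) = 4.1629


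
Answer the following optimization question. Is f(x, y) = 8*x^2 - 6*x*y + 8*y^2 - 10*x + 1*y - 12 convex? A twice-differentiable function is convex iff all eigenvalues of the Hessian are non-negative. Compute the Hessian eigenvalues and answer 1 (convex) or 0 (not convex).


The Hessian of f(x,y) = 8*x^2 - 6*x*y + 8*y^2 - 10*x + 1*y - 12 is:
H = [[16, -6], [-6, 16]]
Trace = 16 + 16 = 32
Determinant = 16*16 - (-6)^2 = 220
Discriminant = (32)^2 - 4*220 = 144.0
Eigenvalues: lambda_1 = 10.0, lambda_2 = 22.0
The function is convex.

1


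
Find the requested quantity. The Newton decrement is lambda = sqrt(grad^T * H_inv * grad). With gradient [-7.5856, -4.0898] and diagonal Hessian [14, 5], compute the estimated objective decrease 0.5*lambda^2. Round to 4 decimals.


Step 1: H is diagonal, so H^(-1) * g = [-0.5418, -0.818].
Step 2: g^T H^(-1) g = sum_i g_i^2 / H_ii
  = (-7.5856)^2/14 + (-4.0898)^2/5
  = 4.1101 + 3.3453 = 7.4554
Step 3: Objective decrease = 0.5 * g^T H^(-1) g = 3.7277


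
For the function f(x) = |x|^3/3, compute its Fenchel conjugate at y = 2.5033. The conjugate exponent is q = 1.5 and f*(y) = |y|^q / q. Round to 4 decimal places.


The conjugate exponent q satisfies 1/p + 1/q = 1.
p = 3, so q = 3/(3 - 1) = 1.5
|y|^q = 2.5033^1.5 = 3.9607
f*(2.5033) = 3.9607 / 1.5 = 2.6405
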